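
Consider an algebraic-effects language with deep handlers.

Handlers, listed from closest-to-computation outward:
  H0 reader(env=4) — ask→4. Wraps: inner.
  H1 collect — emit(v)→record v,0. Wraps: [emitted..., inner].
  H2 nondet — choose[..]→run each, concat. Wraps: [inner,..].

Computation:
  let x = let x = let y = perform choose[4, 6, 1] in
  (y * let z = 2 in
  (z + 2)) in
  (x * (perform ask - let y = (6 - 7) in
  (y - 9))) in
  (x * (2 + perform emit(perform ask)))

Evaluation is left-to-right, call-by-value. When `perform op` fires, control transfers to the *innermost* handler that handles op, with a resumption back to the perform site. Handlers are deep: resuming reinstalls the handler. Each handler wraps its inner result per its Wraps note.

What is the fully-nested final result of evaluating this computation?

Working:
choose[4, 6, 1] @ H2
  branch[0] choose=4:
    ask @ H0 ⇒ 4
    ask @ H0 ⇒ 4
    emit(4) @ H1 ⇒ out+=4
    H0 returns 448
    H1 returns [4, 448]
    H2 returns [[4, 448]]
  branch[1] choose=6:
    ask @ H0 ⇒ 4
    ask @ H0 ⇒ 4
    emit(4) @ H1 ⇒ out+=4
    H0 returns 672
    H1 returns [4, 672]
    H2 returns [[4, 672]]
  branch[2] choose=1:
    ask @ H0 ⇒ 4
    ask @ H0 ⇒ 4
    emit(4) @ H1 ⇒ out+=4
    H0 returns 112
    H1 returns [4, 112]
    H2 returns [[4, 112]]
= [[4, 448], [4, 672], [4, 112]]

Answer: [[4, 448], [4, 672], [4, 112]]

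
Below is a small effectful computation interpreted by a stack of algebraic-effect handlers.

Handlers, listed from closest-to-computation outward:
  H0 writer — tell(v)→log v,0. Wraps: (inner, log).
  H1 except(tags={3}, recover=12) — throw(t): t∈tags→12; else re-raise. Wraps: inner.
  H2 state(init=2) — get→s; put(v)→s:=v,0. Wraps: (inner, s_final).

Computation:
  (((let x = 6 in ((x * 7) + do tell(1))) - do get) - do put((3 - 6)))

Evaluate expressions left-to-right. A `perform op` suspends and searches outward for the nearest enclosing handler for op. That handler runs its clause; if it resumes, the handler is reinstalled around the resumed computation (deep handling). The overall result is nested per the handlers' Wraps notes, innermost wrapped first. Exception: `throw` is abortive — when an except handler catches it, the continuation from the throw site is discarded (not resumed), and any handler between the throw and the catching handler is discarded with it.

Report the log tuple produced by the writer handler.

Answer: (1)

Step-by-step:
tell(1) @ H0 ⇒ log+=1
get @ H2 ⇒ 2
put(-3) @ H2 ⇒ s:=-3
H0 returns (40, (1))
H1 returns (40, (1))
H2 returns ((40, (1)), -3)
= ((40, (1)), -3)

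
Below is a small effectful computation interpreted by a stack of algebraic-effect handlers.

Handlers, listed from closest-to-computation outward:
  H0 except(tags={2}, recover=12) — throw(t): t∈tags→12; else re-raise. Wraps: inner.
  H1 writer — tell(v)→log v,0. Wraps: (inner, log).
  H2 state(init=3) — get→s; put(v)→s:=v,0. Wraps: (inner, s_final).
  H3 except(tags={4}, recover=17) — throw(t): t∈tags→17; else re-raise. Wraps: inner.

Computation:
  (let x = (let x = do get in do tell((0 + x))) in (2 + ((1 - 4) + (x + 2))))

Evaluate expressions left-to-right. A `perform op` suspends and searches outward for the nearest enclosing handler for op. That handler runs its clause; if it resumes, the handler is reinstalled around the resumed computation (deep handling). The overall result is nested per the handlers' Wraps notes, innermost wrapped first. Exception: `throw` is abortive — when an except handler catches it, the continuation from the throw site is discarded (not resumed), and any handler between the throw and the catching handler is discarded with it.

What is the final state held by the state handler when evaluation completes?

Answer: 3

Evaluation trace:
get @ H2 ⇒ 3
tell(3) @ H1 ⇒ log+=3
H0 returns 1
H1 returns (1, (3))
H2 returns ((1, (3)), 3)
H3 returns ((1, (3)), 3)
= ((1, (3)), 3)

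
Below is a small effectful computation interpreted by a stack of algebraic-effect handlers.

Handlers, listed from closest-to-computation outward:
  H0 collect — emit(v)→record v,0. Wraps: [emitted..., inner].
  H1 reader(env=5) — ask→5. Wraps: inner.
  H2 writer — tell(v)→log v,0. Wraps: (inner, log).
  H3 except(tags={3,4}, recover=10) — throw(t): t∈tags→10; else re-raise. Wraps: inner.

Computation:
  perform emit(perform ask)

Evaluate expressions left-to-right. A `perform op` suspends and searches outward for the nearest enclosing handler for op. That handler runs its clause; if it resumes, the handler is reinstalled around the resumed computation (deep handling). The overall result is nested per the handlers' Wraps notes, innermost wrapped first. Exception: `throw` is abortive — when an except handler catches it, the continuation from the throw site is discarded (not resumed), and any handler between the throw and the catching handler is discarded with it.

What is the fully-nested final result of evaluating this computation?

Answer: ([5, 0], ())

Working:
ask @ H1 ⇒ 5
emit(5) @ H0 ⇒ out+=5
H0 returns [5, 0]
H1 returns [5, 0]
H2 returns ([5, 0], ())
H3 returns ([5, 0], ())
= ([5, 0], ())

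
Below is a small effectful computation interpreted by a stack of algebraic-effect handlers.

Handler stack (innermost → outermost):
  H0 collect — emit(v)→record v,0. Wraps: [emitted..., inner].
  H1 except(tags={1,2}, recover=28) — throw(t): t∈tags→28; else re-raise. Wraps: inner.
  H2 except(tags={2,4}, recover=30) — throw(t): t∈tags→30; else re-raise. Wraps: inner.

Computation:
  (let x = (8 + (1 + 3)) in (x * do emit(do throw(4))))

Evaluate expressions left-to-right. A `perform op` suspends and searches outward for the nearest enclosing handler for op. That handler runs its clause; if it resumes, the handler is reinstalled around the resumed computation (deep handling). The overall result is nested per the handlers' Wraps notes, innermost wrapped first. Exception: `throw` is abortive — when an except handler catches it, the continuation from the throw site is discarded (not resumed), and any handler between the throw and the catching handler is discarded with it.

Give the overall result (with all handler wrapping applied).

Answer: 30

Step-by-step:
throw(4) @ H1 re-raised
throw(4) @ H2 caught ⇒ 30
= 30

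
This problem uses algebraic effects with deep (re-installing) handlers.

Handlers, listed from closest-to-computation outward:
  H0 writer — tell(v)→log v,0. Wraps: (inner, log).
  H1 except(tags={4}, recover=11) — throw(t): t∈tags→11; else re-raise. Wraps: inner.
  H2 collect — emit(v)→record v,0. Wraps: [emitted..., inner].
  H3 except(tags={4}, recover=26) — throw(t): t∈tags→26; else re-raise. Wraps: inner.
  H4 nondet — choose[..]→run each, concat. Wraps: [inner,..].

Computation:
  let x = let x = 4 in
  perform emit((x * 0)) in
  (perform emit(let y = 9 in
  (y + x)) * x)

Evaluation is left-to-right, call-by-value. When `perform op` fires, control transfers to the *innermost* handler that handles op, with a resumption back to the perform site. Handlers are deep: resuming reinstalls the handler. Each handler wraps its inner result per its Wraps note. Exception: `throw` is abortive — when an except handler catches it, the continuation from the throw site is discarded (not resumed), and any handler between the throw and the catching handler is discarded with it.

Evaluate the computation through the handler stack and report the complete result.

Evaluation trace:
emit(0) @ H2 ⇒ out+=0
emit(9) @ H2 ⇒ out+=9
H0 returns (0, ())
H1 returns (0, ())
H2 returns [0, 9, (0, ())]
H3 returns [0, 9, (0, ())]
H4 returns [[0, 9, (0, ())]]
= [[0, 9, (0, ())]]

Answer: [[0, 9, (0, ())]]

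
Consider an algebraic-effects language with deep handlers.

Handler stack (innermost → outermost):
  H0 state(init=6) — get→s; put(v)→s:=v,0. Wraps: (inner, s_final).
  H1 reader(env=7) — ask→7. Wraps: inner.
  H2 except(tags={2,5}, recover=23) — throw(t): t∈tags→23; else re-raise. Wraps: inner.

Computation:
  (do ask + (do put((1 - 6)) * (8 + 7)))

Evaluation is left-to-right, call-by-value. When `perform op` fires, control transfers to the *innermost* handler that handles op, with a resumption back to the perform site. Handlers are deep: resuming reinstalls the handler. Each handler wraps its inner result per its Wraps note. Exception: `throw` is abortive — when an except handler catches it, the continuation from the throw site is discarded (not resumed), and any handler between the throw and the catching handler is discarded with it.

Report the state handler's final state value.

Answer: -5

Evaluation trace:
ask @ H1 ⇒ 7
put(-5) @ H0 ⇒ s:=-5
H0 returns (7, -5)
H1 returns (7, -5)
H2 returns (7, -5)
= (7, -5)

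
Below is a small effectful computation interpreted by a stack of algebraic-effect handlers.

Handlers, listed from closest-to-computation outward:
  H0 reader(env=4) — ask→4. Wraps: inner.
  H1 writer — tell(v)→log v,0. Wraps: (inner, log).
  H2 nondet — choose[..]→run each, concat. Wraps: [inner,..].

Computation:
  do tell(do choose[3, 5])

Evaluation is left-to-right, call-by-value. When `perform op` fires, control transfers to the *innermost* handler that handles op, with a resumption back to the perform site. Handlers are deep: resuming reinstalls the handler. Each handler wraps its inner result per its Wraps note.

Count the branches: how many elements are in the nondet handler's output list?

Step-by-step:
choose[3, 5] @ H2
  branch[0] choose=3:
    tell(3) @ H1 ⇒ log+=3
    H0 returns 0
    H1 returns (0, (3))
    H2 returns [(0, (3))]
  branch[1] choose=5:
    tell(5) @ H1 ⇒ log+=5
    H0 returns 0
    H1 returns (0, (5))
    H2 returns [(0, (5))]
= [(0, (3)), (0, (5))]

Answer: 2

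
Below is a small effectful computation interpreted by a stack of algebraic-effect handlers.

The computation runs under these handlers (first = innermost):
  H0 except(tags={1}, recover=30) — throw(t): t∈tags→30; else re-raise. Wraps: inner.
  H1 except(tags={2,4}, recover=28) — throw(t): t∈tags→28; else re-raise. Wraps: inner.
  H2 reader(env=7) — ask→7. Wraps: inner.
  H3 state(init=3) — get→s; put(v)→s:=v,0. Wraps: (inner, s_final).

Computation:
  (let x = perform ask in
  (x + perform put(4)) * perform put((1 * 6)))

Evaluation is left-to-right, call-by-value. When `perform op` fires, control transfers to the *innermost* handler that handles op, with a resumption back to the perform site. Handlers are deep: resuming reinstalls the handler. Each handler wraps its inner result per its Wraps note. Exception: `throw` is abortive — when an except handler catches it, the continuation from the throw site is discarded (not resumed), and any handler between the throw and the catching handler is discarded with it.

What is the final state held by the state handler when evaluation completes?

Working:
ask @ H2 ⇒ 7
put(4) @ H3 ⇒ s:=4
put(6) @ H3 ⇒ s:=6
H0 returns 0
H1 returns 0
H2 returns 0
H3 returns (0, 6)
= (0, 6)

Answer: 6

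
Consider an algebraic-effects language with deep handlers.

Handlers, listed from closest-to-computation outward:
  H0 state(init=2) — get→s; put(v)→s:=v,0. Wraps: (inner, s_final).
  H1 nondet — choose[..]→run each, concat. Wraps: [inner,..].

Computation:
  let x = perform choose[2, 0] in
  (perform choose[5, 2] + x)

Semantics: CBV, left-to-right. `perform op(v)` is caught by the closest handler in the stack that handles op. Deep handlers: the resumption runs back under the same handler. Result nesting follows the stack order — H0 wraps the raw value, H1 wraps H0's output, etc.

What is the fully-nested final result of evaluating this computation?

Answer: [(7, 2), (4, 2), (5, 2), (2, 2)]

Step-by-step:
choose[2, 0] @ H1
  branch[0] choose=2:
    choose[5, 2] @ H1
      branch[0] choose=5:
        H0 returns (7, 2)
        H1 returns [(7, 2)]
      branch[1] choose=2:
        H0 returns (4, 2)
        H1 returns [(4, 2)]
  branch[1] choose=0:
    choose[5, 2] @ H1
      branch[0] choose=5:
        H0 returns (5, 2)
        H1 returns [(5, 2)]
      branch[1] choose=2:
        H0 returns (2, 2)
        H1 returns [(2, 2)]
= [(7, 2), (4, 2), (5, 2), (2, 2)]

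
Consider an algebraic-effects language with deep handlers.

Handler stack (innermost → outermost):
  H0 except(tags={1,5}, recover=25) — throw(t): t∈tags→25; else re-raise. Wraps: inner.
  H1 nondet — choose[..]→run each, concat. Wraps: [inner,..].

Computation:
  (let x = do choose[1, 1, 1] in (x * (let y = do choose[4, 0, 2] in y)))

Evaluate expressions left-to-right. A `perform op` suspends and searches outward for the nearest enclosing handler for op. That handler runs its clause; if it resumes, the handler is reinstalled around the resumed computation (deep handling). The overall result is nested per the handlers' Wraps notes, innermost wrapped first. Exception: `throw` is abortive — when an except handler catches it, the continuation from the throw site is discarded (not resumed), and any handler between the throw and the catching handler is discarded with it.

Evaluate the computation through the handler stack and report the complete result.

Answer: [4, 0, 2, 4, 0, 2, 4, 0, 2]

Step-by-step:
choose[1, 1, 1] @ H1
  branch[0] choose=1:
    choose[4, 0, 2] @ H1
      branch[0] choose=4:
        H0 returns 4
        H1 returns [4]
      branch[1] choose=0:
        H0 returns 0
        H1 returns [0]
      branch[2] choose=2:
        H0 returns 2
        H1 returns [2]
  branch[1] choose=1:
    choose[4, 0, 2] @ H1
      branch[0] choose=4:
        H0 returns 4
        H1 returns [4]
      branch[1] choose=0:
        H0 returns 0
        H1 returns [0]
      branch[2] choose=2:
        H0 returns 2
        H1 returns [2]
  branch[2] choose=1:
    choose[4, 0, 2] @ H1
      branch[0] choose=4:
        H0 returns 4
        H1 returns [4]
      branch[1] choose=0:
        H0 returns 0
        H1 returns [0]
      branch[2] choose=2:
        H0 returns 2
        H1 returns [2]
= [4, 0, 2, 4, 0, 2, 4, 0, 2]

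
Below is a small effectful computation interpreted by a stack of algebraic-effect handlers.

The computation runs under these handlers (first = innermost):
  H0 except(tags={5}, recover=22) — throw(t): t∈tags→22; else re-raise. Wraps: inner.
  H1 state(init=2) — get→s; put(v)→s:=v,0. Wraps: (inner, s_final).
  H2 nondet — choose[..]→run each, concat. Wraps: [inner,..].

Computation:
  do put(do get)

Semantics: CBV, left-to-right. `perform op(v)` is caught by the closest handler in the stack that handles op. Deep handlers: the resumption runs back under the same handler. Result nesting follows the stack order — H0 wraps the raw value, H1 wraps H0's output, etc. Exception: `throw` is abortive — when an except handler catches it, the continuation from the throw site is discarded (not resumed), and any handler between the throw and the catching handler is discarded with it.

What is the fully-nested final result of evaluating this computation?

Answer: [(0, 2)]

Step-by-step:
get @ H1 ⇒ 2
put(2) @ H1 ⇒ s:=2
H0 returns 0
H1 returns (0, 2)
H2 returns [(0, 2)]
= [(0, 2)]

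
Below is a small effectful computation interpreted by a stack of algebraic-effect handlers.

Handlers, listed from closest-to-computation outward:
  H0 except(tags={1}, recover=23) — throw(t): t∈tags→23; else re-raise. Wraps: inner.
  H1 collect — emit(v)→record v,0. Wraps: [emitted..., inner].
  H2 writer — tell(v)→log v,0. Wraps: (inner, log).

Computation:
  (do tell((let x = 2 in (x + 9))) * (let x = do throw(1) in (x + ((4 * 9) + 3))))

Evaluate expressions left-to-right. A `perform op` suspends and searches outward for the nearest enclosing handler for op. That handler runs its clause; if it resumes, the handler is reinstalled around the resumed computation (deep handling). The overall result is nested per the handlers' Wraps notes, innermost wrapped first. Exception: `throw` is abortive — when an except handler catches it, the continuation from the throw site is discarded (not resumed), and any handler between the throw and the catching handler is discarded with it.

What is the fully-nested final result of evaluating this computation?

Answer: ([23], (11))

Step-by-step:
tell(11) @ H2 ⇒ log+=11
throw(1) @ H0 caught ⇒ 23
H1 returns [23]
H2 returns ([23], (11))
= ([23], (11))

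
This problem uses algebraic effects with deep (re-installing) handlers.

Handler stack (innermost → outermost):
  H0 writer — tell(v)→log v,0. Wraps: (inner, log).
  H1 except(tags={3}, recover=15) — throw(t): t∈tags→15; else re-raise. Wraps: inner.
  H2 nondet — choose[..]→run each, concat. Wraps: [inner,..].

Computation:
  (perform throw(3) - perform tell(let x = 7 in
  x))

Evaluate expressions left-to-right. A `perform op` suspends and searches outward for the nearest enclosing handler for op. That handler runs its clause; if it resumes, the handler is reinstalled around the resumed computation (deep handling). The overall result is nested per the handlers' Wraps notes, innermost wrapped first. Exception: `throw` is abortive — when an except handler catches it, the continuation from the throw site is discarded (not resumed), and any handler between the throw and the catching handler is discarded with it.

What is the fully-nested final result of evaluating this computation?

Answer: [15]

Working:
throw(3) @ H1 caught ⇒ 15
H2 returns [15]
= [15]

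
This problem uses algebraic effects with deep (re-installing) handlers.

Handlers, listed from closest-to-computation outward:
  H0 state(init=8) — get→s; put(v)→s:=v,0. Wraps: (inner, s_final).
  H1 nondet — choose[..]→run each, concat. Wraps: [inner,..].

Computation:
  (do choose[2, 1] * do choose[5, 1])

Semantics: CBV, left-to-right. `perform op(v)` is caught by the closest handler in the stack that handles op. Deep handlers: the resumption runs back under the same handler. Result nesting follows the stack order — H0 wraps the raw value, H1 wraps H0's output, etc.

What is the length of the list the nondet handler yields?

Evaluation trace:
choose[2, 1] @ H1
  branch[0] choose=2:
    choose[5, 1] @ H1
      branch[0] choose=5:
        H0 returns (10, 8)
        H1 returns [(10, 8)]
      branch[1] choose=1:
        H0 returns (2, 8)
        H1 returns [(2, 8)]
  branch[1] choose=1:
    choose[5, 1] @ H1
      branch[0] choose=5:
        H0 returns (5, 8)
        H1 returns [(5, 8)]
      branch[1] choose=1:
        H0 returns (1, 8)
        H1 returns [(1, 8)]
= [(10, 8), (2, 8), (5, 8), (1, 8)]

Answer: 4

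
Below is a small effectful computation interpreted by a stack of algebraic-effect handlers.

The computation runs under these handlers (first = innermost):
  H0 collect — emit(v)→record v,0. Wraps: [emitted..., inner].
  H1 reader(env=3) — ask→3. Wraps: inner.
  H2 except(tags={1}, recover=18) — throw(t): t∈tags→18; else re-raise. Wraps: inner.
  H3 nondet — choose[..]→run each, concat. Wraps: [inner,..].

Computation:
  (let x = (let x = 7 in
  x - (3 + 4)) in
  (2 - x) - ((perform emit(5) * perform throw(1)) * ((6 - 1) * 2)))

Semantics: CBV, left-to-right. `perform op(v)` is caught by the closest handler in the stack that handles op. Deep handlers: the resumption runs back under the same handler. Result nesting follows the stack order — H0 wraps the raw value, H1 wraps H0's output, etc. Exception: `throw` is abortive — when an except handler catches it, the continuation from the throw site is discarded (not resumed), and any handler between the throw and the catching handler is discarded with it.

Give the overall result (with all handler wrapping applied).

Evaluation trace:
emit(5) @ H0 ⇒ out+=5
throw(1) @ H2 caught ⇒ 18
H3 returns [18]
= [18]

Answer: [18]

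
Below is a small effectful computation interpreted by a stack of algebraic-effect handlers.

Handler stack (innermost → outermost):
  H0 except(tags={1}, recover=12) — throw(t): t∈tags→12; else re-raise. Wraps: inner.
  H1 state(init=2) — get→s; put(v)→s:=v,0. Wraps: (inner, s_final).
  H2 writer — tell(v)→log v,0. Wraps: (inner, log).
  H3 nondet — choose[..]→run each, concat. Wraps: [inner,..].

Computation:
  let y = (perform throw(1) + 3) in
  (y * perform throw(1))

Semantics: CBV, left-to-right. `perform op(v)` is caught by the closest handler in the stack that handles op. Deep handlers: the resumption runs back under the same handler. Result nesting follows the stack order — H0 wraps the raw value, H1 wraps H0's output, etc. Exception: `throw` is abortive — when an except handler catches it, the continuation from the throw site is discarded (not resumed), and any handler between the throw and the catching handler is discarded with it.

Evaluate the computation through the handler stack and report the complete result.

Answer: [((12, 2), ())]

Working:
throw(1) @ H0 caught ⇒ 12
H1 returns (12, 2)
H2 returns ((12, 2), ())
H3 returns [((12, 2), ())]
= [((12, 2), ())]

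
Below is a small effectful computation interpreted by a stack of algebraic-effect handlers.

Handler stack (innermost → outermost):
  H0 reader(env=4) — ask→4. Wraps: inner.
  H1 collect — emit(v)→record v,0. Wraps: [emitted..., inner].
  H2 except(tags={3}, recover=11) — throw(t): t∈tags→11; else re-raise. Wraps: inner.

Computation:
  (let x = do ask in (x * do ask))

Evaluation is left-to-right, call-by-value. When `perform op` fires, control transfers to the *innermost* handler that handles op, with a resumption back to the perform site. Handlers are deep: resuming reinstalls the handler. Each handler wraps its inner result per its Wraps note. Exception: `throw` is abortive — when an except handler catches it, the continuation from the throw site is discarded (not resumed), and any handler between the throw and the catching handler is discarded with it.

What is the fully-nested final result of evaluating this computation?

Answer: [16]

Working:
ask @ H0 ⇒ 4
ask @ H0 ⇒ 4
H0 returns 16
H1 returns [16]
H2 returns [16]
= [16]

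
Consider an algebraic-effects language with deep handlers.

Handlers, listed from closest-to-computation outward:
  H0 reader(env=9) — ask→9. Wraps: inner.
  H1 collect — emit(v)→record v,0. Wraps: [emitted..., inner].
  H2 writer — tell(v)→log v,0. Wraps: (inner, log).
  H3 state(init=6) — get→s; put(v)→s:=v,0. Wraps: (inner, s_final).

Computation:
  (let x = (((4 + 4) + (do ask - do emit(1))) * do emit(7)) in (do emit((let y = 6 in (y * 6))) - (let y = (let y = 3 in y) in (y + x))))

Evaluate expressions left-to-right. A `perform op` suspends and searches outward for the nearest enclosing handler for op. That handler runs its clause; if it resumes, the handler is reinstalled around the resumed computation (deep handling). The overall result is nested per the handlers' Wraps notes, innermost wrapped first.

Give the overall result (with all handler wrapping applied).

Answer: (([1, 7, 36, -3], ()), 6)

Step-by-step:
ask @ H0 ⇒ 9
emit(1) @ H1 ⇒ out+=1
emit(7) @ H1 ⇒ out+=7
emit(36) @ H1 ⇒ out+=36
H0 returns -3
H1 returns [1, 7, 36, -3]
H2 returns ([1, 7, 36, -3], ())
H3 returns (([1, 7, 36, -3], ()), 6)
= (([1, 7, 36, -3], ()), 6)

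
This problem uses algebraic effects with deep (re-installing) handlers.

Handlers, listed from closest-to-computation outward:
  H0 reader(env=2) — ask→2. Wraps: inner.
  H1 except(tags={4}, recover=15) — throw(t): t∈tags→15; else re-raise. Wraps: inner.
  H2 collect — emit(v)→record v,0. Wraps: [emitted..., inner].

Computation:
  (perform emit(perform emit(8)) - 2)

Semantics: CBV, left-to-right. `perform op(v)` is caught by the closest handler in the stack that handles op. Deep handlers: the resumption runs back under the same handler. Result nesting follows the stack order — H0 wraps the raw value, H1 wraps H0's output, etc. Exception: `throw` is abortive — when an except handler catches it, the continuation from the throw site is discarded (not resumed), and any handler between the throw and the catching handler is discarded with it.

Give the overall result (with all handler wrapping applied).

Answer: [8, 0, -2]

Evaluation trace:
emit(8) @ H2 ⇒ out+=8
emit(0) @ H2 ⇒ out+=0
H0 returns -2
H1 returns -2
H2 returns [8, 0, -2]
= [8, 0, -2]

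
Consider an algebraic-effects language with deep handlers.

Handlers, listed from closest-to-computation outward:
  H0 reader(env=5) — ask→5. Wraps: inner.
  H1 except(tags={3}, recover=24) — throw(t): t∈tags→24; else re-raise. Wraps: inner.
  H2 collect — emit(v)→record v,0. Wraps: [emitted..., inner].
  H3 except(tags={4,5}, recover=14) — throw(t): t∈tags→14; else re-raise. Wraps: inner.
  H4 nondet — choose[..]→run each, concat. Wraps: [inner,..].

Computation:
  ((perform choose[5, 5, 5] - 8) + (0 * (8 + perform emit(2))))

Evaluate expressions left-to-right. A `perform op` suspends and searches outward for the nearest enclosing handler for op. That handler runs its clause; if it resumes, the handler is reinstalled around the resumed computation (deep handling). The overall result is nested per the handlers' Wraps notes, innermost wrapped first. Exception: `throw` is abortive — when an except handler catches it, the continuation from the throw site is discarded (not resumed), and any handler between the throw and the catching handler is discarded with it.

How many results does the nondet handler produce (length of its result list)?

Evaluation trace:
choose[5, 5, 5] @ H4
  branch[0] choose=5:
    emit(2) @ H2 ⇒ out+=2
    H0 returns -3
    H1 returns -3
    H2 returns [2, -3]
    H3 returns [2, -3]
    H4 returns [[2, -3]]
  branch[1] choose=5:
    emit(2) @ H2 ⇒ out+=2
    H0 returns -3
    H1 returns -3
    H2 returns [2, -3]
    H3 returns [2, -3]
    H4 returns [[2, -3]]
  branch[2] choose=5:
    emit(2) @ H2 ⇒ out+=2
    H0 returns -3
    H1 returns -3
    H2 returns [2, -3]
    H3 returns [2, -3]
    H4 returns [[2, -3]]
= [[2, -3], [2, -3], [2, -3]]

Answer: 3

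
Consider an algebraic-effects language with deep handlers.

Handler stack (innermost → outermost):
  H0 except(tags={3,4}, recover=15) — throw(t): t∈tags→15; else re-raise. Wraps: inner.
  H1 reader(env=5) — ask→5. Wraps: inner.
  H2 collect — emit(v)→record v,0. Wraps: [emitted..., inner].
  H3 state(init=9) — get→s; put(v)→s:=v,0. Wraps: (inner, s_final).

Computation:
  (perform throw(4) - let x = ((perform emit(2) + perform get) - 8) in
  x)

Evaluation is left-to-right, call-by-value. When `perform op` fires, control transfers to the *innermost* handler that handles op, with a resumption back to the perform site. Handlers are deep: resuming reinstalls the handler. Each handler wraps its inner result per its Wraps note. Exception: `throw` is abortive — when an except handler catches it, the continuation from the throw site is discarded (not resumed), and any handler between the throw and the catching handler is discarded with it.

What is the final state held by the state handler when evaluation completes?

Evaluation trace:
throw(4) @ H0 caught ⇒ 15
H1 returns 15
H2 returns [15]
H3 returns ([15], 9)
= ([15], 9)

Answer: 9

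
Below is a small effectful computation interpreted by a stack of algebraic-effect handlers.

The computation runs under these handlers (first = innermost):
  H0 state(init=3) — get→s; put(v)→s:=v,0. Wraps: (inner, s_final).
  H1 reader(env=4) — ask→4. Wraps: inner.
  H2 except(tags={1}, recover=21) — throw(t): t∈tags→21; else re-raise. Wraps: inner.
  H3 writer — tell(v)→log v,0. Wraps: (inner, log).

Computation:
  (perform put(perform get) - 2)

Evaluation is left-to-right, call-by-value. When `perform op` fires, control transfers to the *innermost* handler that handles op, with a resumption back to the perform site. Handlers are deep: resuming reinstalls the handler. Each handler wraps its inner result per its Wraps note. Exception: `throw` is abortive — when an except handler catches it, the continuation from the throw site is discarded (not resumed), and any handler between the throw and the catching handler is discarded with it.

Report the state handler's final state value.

Evaluation trace:
get @ H0 ⇒ 3
put(3) @ H0 ⇒ s:=3
H0 returns (-2, 3)
H1 returns (-2, 3)
H2 returns (-2, 3)
H3 returns ((-2, 3), ())
= ((-2, 3), ())

Answer: 3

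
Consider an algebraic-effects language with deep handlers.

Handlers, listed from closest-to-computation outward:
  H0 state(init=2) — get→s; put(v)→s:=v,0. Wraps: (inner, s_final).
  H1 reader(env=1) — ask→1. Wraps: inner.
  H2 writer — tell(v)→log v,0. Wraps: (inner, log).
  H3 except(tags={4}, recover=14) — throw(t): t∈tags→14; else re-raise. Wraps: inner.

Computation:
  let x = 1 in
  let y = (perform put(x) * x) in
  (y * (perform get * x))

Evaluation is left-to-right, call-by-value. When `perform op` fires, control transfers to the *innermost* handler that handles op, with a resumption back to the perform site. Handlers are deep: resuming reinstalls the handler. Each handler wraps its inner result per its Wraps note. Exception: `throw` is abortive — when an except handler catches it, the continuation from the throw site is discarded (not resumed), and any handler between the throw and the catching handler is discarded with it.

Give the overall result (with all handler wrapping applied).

Answer: ((0, 1), ())

Evaluation trace:
put(1) @ H0 ⇒ s:=1
get @ H0 ⇒ 1
H0 returns (0, 1)
H1 returns (0, 1)
H2 returns ((0, 1), ())
H3 returns ((0, 1), ())
= ((0, 1), ())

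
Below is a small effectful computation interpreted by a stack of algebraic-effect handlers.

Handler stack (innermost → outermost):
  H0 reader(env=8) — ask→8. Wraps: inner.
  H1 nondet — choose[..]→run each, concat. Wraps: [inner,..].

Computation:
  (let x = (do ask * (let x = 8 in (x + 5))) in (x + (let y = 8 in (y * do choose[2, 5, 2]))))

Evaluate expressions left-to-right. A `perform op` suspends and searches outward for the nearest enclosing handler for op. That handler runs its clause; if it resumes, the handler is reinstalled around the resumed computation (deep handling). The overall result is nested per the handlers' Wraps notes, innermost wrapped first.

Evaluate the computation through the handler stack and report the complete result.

Step-by-step:
ask @ H0 ⇒ 8
choose[2, 5, 2] @ H1
  branch[0] choose=2:
    H0 returns 120
    H1 returns [120]
  branch[1] choose=5:
    H0 returns 144
    H1 returns [144]
  branch[2] choose=2:
    H0 returns 120
    H1 returns [120]
= [120, 144, 120]

Answer: [120, 144, 120]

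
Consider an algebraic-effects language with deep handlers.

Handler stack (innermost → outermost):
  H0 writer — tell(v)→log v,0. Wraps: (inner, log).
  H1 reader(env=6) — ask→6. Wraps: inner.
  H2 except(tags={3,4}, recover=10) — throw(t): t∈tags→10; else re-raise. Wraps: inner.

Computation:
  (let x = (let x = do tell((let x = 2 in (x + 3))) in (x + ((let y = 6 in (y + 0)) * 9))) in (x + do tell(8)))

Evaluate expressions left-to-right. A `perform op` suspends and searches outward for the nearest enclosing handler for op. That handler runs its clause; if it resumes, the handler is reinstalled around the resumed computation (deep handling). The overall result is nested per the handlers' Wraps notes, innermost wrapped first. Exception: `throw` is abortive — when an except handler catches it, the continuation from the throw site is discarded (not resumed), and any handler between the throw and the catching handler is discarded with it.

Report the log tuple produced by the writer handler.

Answer: (5, 8)

Working:
tell(5) @ H0 ⇒ log+=5
tell(8) @ H0 ⇒ log+=8
H0 returns (54, (5, 8))
H1 returns (54, (5, 8))
H2 returns (54, (5, 8))
= (54, (5, 8))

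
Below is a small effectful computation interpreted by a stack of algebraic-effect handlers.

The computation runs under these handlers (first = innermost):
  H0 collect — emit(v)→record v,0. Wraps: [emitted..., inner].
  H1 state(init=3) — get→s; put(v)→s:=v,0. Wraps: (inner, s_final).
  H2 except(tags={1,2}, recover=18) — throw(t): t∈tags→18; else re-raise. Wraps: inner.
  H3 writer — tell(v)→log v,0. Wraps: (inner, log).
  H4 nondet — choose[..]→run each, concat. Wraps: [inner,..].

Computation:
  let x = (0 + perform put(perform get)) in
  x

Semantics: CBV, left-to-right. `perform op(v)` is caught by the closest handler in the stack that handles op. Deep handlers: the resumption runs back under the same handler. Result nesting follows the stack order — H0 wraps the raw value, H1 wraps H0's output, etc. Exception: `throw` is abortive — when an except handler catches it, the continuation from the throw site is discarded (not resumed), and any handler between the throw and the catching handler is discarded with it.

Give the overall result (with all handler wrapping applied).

Answer: [(([0], 3), ())]

Step-by-step:
get @ H1 ⇒ 3
put(3) @ H1 ⇒ s:=3
H0 returns [0]
H1 returns ([0], 3)
H2 returns ([0], 3)
H3 returns (([0], 3), ())
H4 returns [(([0], 3), ())]
= [(([0], 3), ())]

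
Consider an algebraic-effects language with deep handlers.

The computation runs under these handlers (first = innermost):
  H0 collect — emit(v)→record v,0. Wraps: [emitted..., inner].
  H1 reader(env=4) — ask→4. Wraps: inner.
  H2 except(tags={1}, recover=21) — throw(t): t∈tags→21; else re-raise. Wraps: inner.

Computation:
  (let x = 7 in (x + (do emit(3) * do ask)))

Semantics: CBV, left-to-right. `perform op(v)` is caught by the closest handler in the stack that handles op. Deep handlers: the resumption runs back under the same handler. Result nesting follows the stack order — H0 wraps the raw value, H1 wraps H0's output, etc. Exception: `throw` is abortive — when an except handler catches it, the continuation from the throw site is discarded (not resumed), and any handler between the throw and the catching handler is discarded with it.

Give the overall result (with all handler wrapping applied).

Answer: [3, 7]

Working:
emit(3) @ H0 ⇒ out+=3
ask @ H1 ⇒ 4
H0 returns [3, 7]
H1 returns [3, 7]
H2 returns [3, 7]
= [3, 7]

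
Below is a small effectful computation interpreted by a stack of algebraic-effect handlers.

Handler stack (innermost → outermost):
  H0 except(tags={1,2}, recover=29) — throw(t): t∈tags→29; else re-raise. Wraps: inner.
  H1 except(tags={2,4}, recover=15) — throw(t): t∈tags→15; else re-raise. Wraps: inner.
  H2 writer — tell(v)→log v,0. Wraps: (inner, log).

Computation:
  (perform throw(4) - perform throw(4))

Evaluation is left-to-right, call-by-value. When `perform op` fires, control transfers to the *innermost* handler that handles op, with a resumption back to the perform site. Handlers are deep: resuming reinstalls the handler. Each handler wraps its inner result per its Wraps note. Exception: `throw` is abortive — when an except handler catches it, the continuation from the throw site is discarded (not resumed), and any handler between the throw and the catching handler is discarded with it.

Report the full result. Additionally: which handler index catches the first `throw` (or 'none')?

Answer: (15, ()) ; first throw caught by: H1

Step-by-step:
throw(4) @ H0 re-raised
throw(4) @ H1 caught ⇒ 15
H2 returns (15, ())
= (15, ())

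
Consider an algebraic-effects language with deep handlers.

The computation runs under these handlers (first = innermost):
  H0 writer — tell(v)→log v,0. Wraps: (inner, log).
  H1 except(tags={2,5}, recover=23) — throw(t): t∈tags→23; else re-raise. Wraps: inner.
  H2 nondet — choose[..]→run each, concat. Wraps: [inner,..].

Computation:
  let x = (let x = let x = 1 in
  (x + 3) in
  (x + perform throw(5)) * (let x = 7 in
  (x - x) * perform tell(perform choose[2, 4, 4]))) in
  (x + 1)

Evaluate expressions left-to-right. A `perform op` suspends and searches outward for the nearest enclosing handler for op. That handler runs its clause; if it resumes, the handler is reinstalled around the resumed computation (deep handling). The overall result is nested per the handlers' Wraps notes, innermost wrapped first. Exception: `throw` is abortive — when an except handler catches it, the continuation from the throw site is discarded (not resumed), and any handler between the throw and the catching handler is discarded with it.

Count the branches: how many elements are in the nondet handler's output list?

Answer: 1

Evaluation trace:
throw(5) @ H1 caught ⇒ 23
H2 returns [23]
= [23]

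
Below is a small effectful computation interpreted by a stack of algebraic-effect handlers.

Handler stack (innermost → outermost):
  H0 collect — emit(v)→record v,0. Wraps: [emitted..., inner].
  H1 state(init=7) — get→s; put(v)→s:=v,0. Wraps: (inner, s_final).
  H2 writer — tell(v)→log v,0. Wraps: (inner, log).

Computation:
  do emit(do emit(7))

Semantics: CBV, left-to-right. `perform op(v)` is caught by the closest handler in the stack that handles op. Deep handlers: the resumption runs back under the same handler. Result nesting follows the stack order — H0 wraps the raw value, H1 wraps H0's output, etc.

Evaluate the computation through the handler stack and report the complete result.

Answer: (([7, 0, 0], 7), ())

Step-by-step:
emit(7) @ H0 ⇒ out+=7
emit(0) @ H0 ⇒ out+=0
H0 returns [7, 0, 0]
H1 returns ([7, 0, 0], 7)
H2 returns (([7, 0, 0], 7), ())
= (([7, 0, 0], 7), ())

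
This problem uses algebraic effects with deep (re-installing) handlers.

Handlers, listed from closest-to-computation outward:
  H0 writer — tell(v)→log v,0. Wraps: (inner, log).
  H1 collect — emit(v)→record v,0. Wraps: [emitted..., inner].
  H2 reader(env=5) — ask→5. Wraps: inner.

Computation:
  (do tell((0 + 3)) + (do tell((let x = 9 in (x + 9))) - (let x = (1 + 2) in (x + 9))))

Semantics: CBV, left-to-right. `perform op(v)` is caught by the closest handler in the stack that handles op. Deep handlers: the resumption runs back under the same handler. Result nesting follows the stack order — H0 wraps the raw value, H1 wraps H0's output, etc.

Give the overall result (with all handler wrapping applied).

Step-by-step:
tell(3) @ H0 ⇒ log+=3
tell(18) @ H0 ⇒ log+=18
H0 returns (-12, (3, 18))
H1 returns [(-12, (3, 18))]
H2 returns [(-12, (3, 18))]
= [(-12, (3, 18))]

Answer: [(-12, (3, 18))]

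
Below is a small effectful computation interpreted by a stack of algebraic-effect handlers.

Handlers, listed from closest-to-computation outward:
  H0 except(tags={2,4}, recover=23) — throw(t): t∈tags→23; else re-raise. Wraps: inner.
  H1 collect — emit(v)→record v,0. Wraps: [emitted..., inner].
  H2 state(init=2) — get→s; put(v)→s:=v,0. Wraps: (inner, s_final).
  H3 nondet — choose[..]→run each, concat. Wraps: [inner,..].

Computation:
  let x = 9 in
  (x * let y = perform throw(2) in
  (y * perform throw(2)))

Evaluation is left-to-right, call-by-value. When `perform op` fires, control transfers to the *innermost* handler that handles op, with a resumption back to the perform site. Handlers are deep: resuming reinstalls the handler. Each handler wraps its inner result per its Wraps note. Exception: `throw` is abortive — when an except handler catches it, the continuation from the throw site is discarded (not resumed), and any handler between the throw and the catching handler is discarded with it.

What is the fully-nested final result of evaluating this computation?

Evaluation trace:
throw(2) @ H0 caught ⇒ 23
H1 returns [23]
H2 returns ([23], 2)
H3 returns [([23], 2)]
= [([23], 2)]

Answer: [([23], 2)]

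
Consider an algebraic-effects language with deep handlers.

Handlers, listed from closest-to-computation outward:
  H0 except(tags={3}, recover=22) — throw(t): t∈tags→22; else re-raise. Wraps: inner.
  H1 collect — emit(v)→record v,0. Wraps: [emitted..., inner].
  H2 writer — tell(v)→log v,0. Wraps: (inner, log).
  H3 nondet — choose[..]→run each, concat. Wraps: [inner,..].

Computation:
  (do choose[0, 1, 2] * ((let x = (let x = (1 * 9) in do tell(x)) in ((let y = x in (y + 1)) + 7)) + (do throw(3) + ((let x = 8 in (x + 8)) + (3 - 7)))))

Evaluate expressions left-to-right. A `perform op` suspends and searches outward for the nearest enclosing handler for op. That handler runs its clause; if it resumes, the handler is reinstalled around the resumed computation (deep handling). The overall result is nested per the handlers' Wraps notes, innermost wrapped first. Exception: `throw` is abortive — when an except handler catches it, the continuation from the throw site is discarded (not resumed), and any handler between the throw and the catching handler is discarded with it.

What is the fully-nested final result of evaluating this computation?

Answer: [([22], (9)), ([22], (9)), ([22], (9))]

Working:
choose[0, 1, 2] @ H3
  branch[0] choose=0:
    tell(9) @ H2 ⇒ log+=9
    throw(3) @ H0 caught ⇒ 22
    H1 returns [22]
    H2 returns ([22], (9))
    H3 returns [([22], (9))]
  branch[1] choose=1:
    tell(9) @ H2 ⇒ log+=9
    throw(3) @ H0 caught ⇒ 22
    H1 returns [22]
    H2 returns ([22], (9))
    H3 returns [([22], (9))]
  branch[2] choose=2:
    tell(9) @ H2 ⇒ log+=9
    throw(3) @ H0 caught ⇒ 22
    H1 returns [22]
    H2 returns ([22], (9))
    H3 returns [([22], (9))]
= [([22], (9)), ([22], (9)), ([22], (9))]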